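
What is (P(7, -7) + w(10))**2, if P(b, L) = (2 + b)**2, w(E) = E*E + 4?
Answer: 34225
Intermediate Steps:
w(E) = 4 + E**2 (w(E) = E**2 + 4 = 4 + E**2)
(P(7, -7) + w(10))**2 = ((2 + 7)**2 + (4 + 10**2))**2 = (9**2 + (4 + 100))**2 = (81 + 104)**2 = 185**2 = 34225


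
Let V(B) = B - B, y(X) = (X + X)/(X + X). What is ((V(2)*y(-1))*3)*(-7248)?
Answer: 0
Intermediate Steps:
y(X) = 1 (y(X) = (2*X)/((2*X)) = (2*X)*(1/(2*X)) = 1)
V(B) = 0
((V(2)*y(-1))*3)*(-7248) = ((0*1)*3)*(-7248) = (0*3)*(-7248) = 0*(-7248) = 0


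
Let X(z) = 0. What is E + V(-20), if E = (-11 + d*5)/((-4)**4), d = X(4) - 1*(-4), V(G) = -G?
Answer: 5129/256 ≈ 20.035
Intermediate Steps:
d = 4 (d = 0 - 1*(-4) = 0 + 4 = 4)
E = 9/256 (E = (-11 + 4*5)/((-4)**4) = (-11 + 20)/256 = 9*(1/256) = 9/256 ≈ 0.035156)
E + V(-20) = 9/256 - 1*(-20) = 9/256 + 20 = 5129/256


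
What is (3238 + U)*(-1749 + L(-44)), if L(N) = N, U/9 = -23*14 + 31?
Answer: -1109867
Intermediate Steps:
U = -2619 (U = 9*(-23*14 + 31) = 9*(-322 + 31) = 9*(-291) = -2619)
(3238 + U)*(-1749 + L(-44)) = (3238 - 2619)*(-1749 - 44) = 619*(-1793) = -1109867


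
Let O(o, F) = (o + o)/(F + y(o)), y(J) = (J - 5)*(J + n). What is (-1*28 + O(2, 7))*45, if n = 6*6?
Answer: -135000/107 ≈ -1261.7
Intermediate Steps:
n = 36
y(J) = (-5 + J)*(36 + J) (y(J) = (J - 5)*(J + 36) = (-5 + J)*(36 + J))
O(o, F) = 2*o/(-180 + F + o**2 + 31*o) (O(o, F) = (o + o)/(F + (-180 + o**2 + 31*o)) = (2*o)/(-180 + F + o**2 + 31*o) = 2*o/(-180 + F + o**2 + 31*o))
(-1*28 + O(2, 7))*45 = (-1*28 + 2*2/(-180 + 7 + 2**2 + 31*2))*45 = (-28 + 2*2/(-180 + 7 + 4 + 62))*45 = (-28 + 2*2/(-107))*45 = (-28 + 2*2*(-1/107))*45 = (-28 - 4/107)*45 = -3000/107*45 = -135000/107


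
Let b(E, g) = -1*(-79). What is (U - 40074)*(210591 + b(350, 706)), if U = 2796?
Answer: -7853356260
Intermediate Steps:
b(E, g) = 79
(U - 40074)*(210591 + b(350, 706)) = (2796 - 40074)*(210591 + 79) = -37278*210670 = -7853356260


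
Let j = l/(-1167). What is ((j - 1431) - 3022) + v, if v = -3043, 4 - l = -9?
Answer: -8747845/1167 ≈ -7496.0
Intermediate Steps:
l = 13 (l = 4 - 1*(-9) = 4 + 9 = 13)
j = -13/1167 (j = 13/(-1167) = 13*(-1/1167) = -13/1167 ≈ -0.011140)
((j - 1431) - 3022) + v = ((-13/1167 - 1431) - 3022) - 3043 = (-1669990/1167 - 3022) - 3043 = -5196664/1167 - 3043 = -8747845/1167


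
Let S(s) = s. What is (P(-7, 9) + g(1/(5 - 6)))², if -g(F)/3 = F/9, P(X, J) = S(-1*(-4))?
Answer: 169/9 ≈ 18.778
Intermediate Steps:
P(X, J) = 4 (P(X, J) = -1*(-4) = 4)
g(F) = -F/3 (g(F) = -3*F/9 = -F/3)
(P(-7, 9) + g(1/(5 - 6)))² = (4 - 1/(3*(5 - 6)))² = (4 - ⅓/(-1))² = (4 - ⅓*(-1))² = (4 + ⅓)² = (13/3)² = 169/9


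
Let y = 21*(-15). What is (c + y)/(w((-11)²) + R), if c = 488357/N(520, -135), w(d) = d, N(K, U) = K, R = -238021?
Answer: -324557/123708000 ≈ -0.0026236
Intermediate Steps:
c = 488357/520 ≈ 939.15
y = -315
(c + y)/(w((-11)²) + R) = (488357/520 - 315)/((-11)² - 238021) = 324557/(520*(121 - 238021)) = (324557/520)/(-237900) = (324557/520)*(-1/237900) = -324557/123708000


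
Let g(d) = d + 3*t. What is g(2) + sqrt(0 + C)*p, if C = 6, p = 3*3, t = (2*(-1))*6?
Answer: -34 + 9*sqrt(6) ≈ -11.955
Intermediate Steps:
t = -12 (t = -2*6 = -12)
p = 9
g(d) = -36 + d (g(d) = d + 3*(-12) = d - 36 = -36 + d)
g(2) + sqrt(0 + C)*p = (-36 + 2) + sqrt(0 + 6)*9 = -34 + sqrt(6)*9 = -34 + 9*sqrt(6)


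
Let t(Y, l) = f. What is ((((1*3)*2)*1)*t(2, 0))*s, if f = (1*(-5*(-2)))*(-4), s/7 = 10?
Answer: -16800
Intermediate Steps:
s = 70 (s = 7*10 = 70)
f = -40 (f = (1*10)*(-4) = 10*(-4) = -40)
t(Y, l) = -40
((((1*3)*2)*1)*t(2, 0))*s = ((((1*3)*2)*1)*(-40))*70 = (((3*2)*1)*(-40))*70 = ((6*1)*(-40))*70 = (6*(-40))*70 = -240*70 = -16800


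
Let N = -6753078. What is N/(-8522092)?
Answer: 3376539/4261046 ≈ 0.79242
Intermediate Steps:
N/(-8522092) = -6753078/(-8522092) = -6753078*(-1/8522092) = 3376539/4261046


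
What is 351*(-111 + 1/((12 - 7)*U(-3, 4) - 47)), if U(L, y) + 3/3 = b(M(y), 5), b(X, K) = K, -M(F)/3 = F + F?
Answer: -38974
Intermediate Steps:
M(F) = -6*F (M(F) = -3*(F + F) = -6*F)
U(L, y) = 4 (U(L, y) = -1 + 5 = 4)
351*(-111 + 1/((12 - 7)*U(-3, 4) - 47)) = 351*(-111 + 1/((12 - 7)*4 - 47)) = 351*(-111 + 1/(5*4 - 47)) = 351*(-111 + 1/(20 - 47)) = 351*(-111 + 1/(-27)) = 351*(-111 - 1/27) = 351*(-2998/27) = -38974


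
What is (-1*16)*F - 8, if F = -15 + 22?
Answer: -120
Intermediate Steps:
F = 7
(-1*16)*F - 8 = -1*16*7 - 8 = -16*7 - 8 = -112 - 8 = -120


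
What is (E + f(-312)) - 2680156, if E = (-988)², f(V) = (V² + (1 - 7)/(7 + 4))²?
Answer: 1146359339832/121 ≈ 9.4740e+9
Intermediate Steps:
f(V) = (-6/11 + V²)² (f(V) = (V² - 6/11)² = (-6/11 + V²)²)
E = 976144
(E + f(-312)) - 2680156 = (976144 + (-6 + 11*(-312)²)²/121) - 2680156 = (976144 + (-6 + 11*97344)²/121) - 2680156 = (976144 + (-6 + 1070784)²/121) - 2680156 = (976144 + (1/121)*1070778²) - 2680156 = (976144 + (1/121)*1146565525284) - 2680156 = (976144 + 1146565525284/121) - 2680156 = 1146683638708/121 - 2680156 = 1146359339832/121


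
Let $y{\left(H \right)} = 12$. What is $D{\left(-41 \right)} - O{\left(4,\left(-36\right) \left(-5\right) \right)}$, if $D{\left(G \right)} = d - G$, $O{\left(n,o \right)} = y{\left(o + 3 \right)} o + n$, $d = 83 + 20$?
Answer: $-2020$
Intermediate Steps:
$d = 103$
$O{\left(n,o \right)} = n + 12 o$ ($O{\left(n,o \right)} = 12 o + n = n + 12 o$)
$D{\left(G \right)} = 103 - G$
$D{\left(-41 \right)} - O{\left(4,\left(-36\right) \left(-5\right) \right)} = \left(103 - -41\right) - \left(4 + 12 \left(\left(-36\right) \left(-5\right)\right)\right) = \left(103 + 41\right) - \left(4 + 12 \cdot 180\right) = 144 - \left(4 + 2160\right) = 144 - 2164 = -2020$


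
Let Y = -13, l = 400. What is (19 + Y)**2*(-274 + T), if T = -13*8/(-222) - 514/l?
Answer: -18302781/1850 ≈ -9893.4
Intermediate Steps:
T = -18127/22200 (T = -13*8/(-222) - 514/400 = -104*(-1/222) - 514*1/400 = 52/111 - 257/200 = -18127/22200 ≈ -0.81653)
(19 + Y)**2*(-274 + T) = (19 - 13)**2*(-274 - 18127/22200) = 6**2*(-6100927/22200) = 36*(-6100927/22200) = -18302781/1850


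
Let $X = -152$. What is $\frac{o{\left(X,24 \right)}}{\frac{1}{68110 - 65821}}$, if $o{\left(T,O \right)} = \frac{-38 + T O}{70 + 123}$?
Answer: $- \frac{8437254}{193} \approx -43716.0$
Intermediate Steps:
$o{\left(T,O \right)} = - \frac{38}{193} + \frac{O T}{193}$ ($o{\left(T,O \right)} = \frac{-38 + O T}{193} = \left(-38 + O T\right) \frac{1}{193} = - \frac{38}{193} + \frac{O T}{193}$)
$\frac{o{\left(X,24 \right)}}{\frac{1}{68110 - 65821}} = \frac{- \frac{38}{193} + \frac{1}{193} \cdot 24 \left(-152\right)}{\frac{1}{68110 - 65821}} = \frac{- \frac{38}{193} - \frac{3648}{193}}{\frac{1}{2289}} = - \frac{3686 \frac{1}{\frac{1}{2289}}}{193} = \left(- \frac{3686}{193}\right) 2289 = - \frac{8437254}{193}$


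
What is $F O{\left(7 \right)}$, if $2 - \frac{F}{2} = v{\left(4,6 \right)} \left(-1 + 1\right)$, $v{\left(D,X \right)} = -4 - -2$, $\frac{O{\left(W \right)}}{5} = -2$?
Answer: $-40$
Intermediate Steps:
$O{\left(W \right)} = -10$ ($O{\left(W \right)} = 5 \left(-2\right) = -10$)
$v{\left(D,X \right)} = -2$ ($v{\left(D,X \right)} = -4 + 2 = -2$)
$F = 4$ ($F = 4 - 2 \left(- 2 \left(-1 + 1\right)\right) = 4 - 2 \left(\left(-2\right) 0\right) = 4 - 0 = 4 + 0 = 4$)
$F O{\left(7 \right)} = 4 \left(-10\right) = -40$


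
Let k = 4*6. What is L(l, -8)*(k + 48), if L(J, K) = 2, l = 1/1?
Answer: 144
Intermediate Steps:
l = 1
k = 24
L(l, -8)*(k + 48) = 2*(24 + 48) = 2*72 = 144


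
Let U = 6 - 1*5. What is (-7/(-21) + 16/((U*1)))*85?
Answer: 4165/3 ≈ 1388.3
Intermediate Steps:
U = 1 (U = 6 - 5 = 1)
(-7/(-21) + 16/((U*1)))*85 = (-7/(-21) + 16/((1*1)))*85 = (-7*(-1/21) + 16/1)*85 = (⅓ + 16*1)*85 = (⅓ + 16)*85 = (49/3)*85 = 4165/3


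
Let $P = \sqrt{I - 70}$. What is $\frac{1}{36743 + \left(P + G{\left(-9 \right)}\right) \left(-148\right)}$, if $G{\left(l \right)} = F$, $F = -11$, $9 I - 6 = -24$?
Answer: $\frac{38371}{1473910729} + \frac{888 i \sqrt{2}}{1473910729} \approx 2.6033 \cdot 10^{-5} + 8.5203 \cdot 10^{-7} i$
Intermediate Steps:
$I = -2$ ($I = \frac{2}{3} + \frac{1}{9} \left(-24\right) = \frac{2}{3} - \frac{8}{3} = -2$)
$G{\left(l \right)} = -11$
$P = 6 i \sqrt{2}$ ($P = \sqrt{-2 - 70} = \sqrt{-72} = 6 i \sqrt{2} \approx 8.4853 i$)
$\frac{1}{36743 + \left(P + G{\left(-9 \right)}\right) \left(-148\right)} = \frac{1}{36743 + \left(6 i \sqrt{2} - 11\right) \left(-148\right)} = \frac{1}{36743 + \left(-11 + 6 i \sqrt{2}\right) \left(-148\right)} = \frac{1}{36743 + \left(1628 - 888 i \sqrt{2}\right)} = \frac{1}{38371 - 888 i \sqrt{2}}$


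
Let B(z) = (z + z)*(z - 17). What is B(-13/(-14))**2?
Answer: 8555625/9604 ≈ 890.84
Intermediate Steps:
B(z) = 2*z*(-17 + z) (B(z) = (2*z)*(-17 + z) = 2*z*(-17 + z))
B(-13/(-14))**2 = (2*(-13/(-14))*(-17 - 13/(-14)))**2 = (2*(-13*(-1/14))*(-17 - 13*(-1/14)))**2 = (2*(13/14)*(-17 + 13/14))**2 = (2*(13/14)*(-225/14))**2 = (-2925/98)**2 = 8555625/9604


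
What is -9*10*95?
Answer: -8550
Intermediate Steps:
-9*10*95 = -90*95 = -8550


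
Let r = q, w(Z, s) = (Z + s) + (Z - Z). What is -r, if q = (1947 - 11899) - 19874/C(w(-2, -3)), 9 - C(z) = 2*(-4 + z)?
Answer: 288578/27 ≈ 10688.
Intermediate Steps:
w(Z, s) = Z + s (w(Z, s) = (Z + s) + 0 = Z + s)
C(z) = 17 - 2*z (C(z) = 9 - 2*(-4 + z) = 9 - (-8 + 2*z) = 9 + (8 - 2*z) = 17 - 2*z)
q = -288578/27 (q = (1947 - 11899) - 19874/(17 - 2*(-2 - 3)) = -9952 - 19874/(17 - 2*(-5)) = -9952 - 19874/(17 + 10) = -9952 - 19874/27 = -288578/27 ≈ -10688.)
r = -288578/27 ≈ -10688.
-r = -1*(-288578/27) = 288578/27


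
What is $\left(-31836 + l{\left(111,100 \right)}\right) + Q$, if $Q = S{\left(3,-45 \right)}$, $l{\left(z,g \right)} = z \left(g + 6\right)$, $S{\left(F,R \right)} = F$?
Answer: $-20067$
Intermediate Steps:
$l{\left(z,g \right)} = z \left(6 + g\right)$
$Q = 3$
$\left(-31836 + l{\left(111,100 \right)}\right) + Q = \left(-31836 + 111 \left(6 + 100\right)\right) + 3 = \left(-31836 + 111 \cdot 106\right) + 3 = \left(-31836 + 11766\right) + 3 = -20070 + 3 = -20067$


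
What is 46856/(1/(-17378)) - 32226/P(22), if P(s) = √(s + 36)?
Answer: -814263568 - 16113*√58/29 ≈ -8.1427e+8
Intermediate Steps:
P(s) = √(36 + s)
46856/(1/(-17378)) - 32226/P(22) = 46856/(1/(-17378)) - 32226/√(36 + 22) = 46856/(-1/17378) - 32226*√58/58 = 46856*(-17378) - 16113*√58/29 = -814263568 - 16113*√58/29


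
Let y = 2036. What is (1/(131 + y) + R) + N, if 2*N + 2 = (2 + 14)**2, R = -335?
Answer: -450735/2167 ≈ -208.00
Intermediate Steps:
N = 127 (N = -1 + (2 + 14)**2/2 = -1 + (1/2)*16**2 = -1 + (1/2)*256 = -1 + 128 = 127)
(1/(131 + y) + R) + N = (1/(131 + 2036) - 335) + 127 = (1/2167 - 335) + 127 = -725944/2167 + 127 = -450735/2167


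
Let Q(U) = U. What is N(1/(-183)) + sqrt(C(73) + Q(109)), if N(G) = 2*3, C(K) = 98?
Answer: 6 + 3*sqrt(23) ≈ 20.387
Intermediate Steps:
N(G) = 6
N(1/(-183)) + sqrt(C(73) + Q(109)) = 6 + sqrt(98 + 109) = 6 + sqrt(207) = 6 + 3*sqrt(23)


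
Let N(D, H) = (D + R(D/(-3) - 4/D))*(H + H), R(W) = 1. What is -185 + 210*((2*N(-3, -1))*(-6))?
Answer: -10265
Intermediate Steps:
N(D, H) = 2*H*(1 + D) (N(D, H) = (D + 1)*(H + H) = (1 + D)*(2*H) = 2*H*(1 + D))
-185 + 210*((2*N(-3, -1))*(-6)) = -185 + 210*((2*(2*(-1)*(1 - 3)))*(-6)) = -185 + 210*((2*(2*(-1)*(-2)))*(-6)) = -185 + 210*((2*4)*(-6)) = -185 + 210*(8*(-6)) = -185 + 210*(-48) = -185 - 10080 = -10265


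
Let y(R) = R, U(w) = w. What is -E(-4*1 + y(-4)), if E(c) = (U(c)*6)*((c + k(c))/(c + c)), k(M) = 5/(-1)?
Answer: 39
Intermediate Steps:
k(M) = -5 (k(M) = 5*(-1) = -5)
E(c) = -15 + 3*c (E(c) = (c*6)*((c - 5)/(c + c)) = (6*c)*((-5 + c)/((2*c))) = (6*c)*((-5 + c)*(1/(2*c))) = (6*c)*((-5 + c)/(2*c)) = -15 + 3*c)
-E(-4*1 + y(-4)) = -(-15 + 3*(-4*1 - 4)) = -(-15 + 3*(-4 - 4)) = -(-15 + 3*(-8)) = -(-15 - 24) = -1*(-39) = 39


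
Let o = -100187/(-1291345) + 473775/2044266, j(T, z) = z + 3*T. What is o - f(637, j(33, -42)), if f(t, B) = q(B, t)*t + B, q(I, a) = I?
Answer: -32000021954642901/879950892590 ≈ -36366.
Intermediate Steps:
f(t, B) = B + B*t (f(t, B) = B*t + B = B + B*t)
o = 272205285039/879950892590 (o = -100187*(-1/1291345) + 473775*(1/2044266) = 100187/1291345 + 157925/681422 = 272205285039/879950892590 ≈ 0.30934)
o - f(637, j(33, -42)) = 272205285039/879950892590 - (-42 + 3*33)*(1 + 637) = 272205285039/879950892590 - (-42 + 99)*638 = 272205285039/879950892590 - 57*638 = 272205285039/879950892590 - 1*36366 = 272205285039/879950892590 - 36366 = -32000021954642901/879950892590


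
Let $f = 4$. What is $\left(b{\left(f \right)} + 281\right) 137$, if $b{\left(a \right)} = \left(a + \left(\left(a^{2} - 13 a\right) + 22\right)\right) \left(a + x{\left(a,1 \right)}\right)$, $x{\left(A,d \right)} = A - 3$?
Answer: $31647$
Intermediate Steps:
$x{\left(A,d \right)} = -3 + A$
$b{\left(a \right)} = \left(-3 + 2 a\right) \left(22 + a^{2} - 12 a\right)$ ($b{\left(a \right)} = \left(a + \left(\left(a^{2} - 13 a\right) + 22\right)\right) \left(a + \left(-3 + a\right)\right) = \left(a + \left(22 + a^{2} - 13 a\right)\right) \left(-3 + 2 a\right) = \left(22 + a^{2} - 12 a\right) \left(-3 + 2 a\right) = \left(-3 + 2 a\right) \left(22 + a^{2} - 12 a\right)$)
$\left(b{\left(f \right)} + 281\right) 137 = \left(\left(-66 - 27 \cdot 4^{2} + 2 \cdot 4^{3} + 80 \cdot 4\right) + 281\right) 137 = \left(\left(-66 - 432 + 2 \cdot 64 + 320\right) + 281\right) 137 = \left(\left(-66 - 432 + 128 + 320\right) + 281\right) 137 = \left(-50 + 281\right) 137 = 231 \cdot 137 = 31647$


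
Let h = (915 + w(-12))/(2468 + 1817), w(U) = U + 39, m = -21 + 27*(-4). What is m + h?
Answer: -551823/4285 ≈ -128.78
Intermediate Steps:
m = -129 (m = -21 - 108 = -129)
w(U) = 39 + U
h = 942/4285 (h = (915 + (39 - 12))/(2468 + 1817) = (915 + 27)/4285 = 942*(1/4285) = 942/4285 ≈ 0.21984)
m + h = -129 + 942/4285 = -551823/4285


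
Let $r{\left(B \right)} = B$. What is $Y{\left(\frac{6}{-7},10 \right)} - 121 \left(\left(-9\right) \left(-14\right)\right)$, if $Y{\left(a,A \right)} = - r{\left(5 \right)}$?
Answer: $-15251$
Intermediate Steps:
$Y{\left(a,A \right)} = -5$ ($Y{\left(a,A \right)} = \left(-1\right) 5 = -5$)
$Y{\left(\frac{6}{-7},10 \right)} - 121 \left(\left(-9\right) \left(-14\right)\right) = -5 - 121 \left(\left(-9\right) \left(-14\right)\right) = -5 - 15246 = -15251$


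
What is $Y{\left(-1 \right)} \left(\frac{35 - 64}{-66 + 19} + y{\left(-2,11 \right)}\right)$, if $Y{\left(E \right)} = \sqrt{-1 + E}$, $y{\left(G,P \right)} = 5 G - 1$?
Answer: $- \frac{488 i \sqrt{2}}{47} \approx - 14.684 i$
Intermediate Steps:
$y{\left(G,P \right)} = -1 + 5 G$
$Y{\left(-1 \right)} \left(\frac{35 - 64}{-66 + 19} + y{\left(-2,11 \right)}\right) = \sqrt{-1 - 1} \left(\frac{35 - 64}{-66 + 19} + \left(-1 + 5 \left(-2\right)\right)\right) = \sqrt{-2} \left(- \frac{29}{-47} - 11\right) = i \sqrt{2} \left(\left(-29\right) \left(- \frac{1}{47}\right) - 11\right) = i \sqrt{2} \left(\frac{29}{47} - 11\right) = i \sqrt{2} \left(- \frac{488}{47}\right) = - \frac{488 i \sqrt{2}}{47}$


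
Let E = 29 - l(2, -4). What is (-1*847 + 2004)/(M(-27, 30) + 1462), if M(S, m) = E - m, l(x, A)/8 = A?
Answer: 1157/1493 ≈ 0.77495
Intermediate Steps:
l(x, A) = 8*A
E = 61 (E = 29 - 8*(-4) = 29 - 1*(-32) = 29 + 32 = 61)
M(S, m) = 61 - m
(-1*847 + 2004)/(M(-27, 30) + 1462) = (-1*847 + 2004)/((61 - 1*30) + 1462) = (-847 + 2004)/((61 - 30) + 1462) = 1157/(31 + 1462) = 1157/1493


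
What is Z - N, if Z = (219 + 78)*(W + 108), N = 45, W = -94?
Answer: 4113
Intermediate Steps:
Z = 4158 (Z = (219 + 78)*(-94 + 108) = 297*14 = 4158)
Z - N = 4158 - 1*45 = 4158 - 45 = 4113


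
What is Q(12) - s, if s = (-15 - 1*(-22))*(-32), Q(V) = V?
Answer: 236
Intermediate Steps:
s = -224 (s = (-15 + 22)*(-32) = 7*(-32) = -224)
Q(12) - s = 12 - 1*(-224) = 12 + 224 = 236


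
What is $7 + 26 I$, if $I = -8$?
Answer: $-201$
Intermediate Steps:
$7 + 26 I = 7 + 26 \left(-8\right) = 7 - 208 = -201$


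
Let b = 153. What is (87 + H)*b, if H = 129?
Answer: 33048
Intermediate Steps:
(87 + H)*b = (87 + 129)*153 = 216*153 = 33048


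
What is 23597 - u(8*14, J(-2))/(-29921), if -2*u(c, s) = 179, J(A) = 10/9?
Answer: 1412091495/59842 ≈ 23597.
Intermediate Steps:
J(A) = 10/9 (J(A) = 10*(⅑) = 10/9)
u(c, s) = -179/2 (u(c, s) = -½*179 = -179/2)
23597 - u(8*14, J(-2))/(-29921) = 23597 - (-179)/(2*(-29921)) = 23597 - (-179)*(-1)/(2*29921) = 23597 - 1*179/59842 = 23597 - 179/59842 = 1412091495/59842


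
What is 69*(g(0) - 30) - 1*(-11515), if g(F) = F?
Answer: 9445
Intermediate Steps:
69*(g(0) - 30) - 1*(-11515) = 69*(0 - 30) - 1*(-11515) = 69*(-30) + 11515 = -2070 + 11515 = 9445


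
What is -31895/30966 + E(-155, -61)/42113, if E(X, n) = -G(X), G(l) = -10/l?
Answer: -41639080117/40426205898 ≈ -1.0300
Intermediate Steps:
E(X, n) = 10/X (E(X, n) = -(-10)/X = 10/X)
-31895/30966 + E(-155, -61)/42113 = -31895/30966 + (10/(-155))/42113 = -31895*1/30966 + (10*(-1/155))*(1/42113) = -31895/30966 - 2/31*1/42113 = -31895/30966 - 2/1305503 = -41639080117/40426205898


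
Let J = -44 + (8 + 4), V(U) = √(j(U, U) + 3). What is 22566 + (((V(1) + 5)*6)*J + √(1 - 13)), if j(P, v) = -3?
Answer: 21606 + 2*I*√3 ≈ 21606.0 + 3.4641*I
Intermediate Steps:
V(U) = 0 (V(U) = √(-3 + 3) = √0 = 0)
J = -32 (J = -44 + 12 = -32)
22566 + (((V(1) + 5)*6)*J + √(1 - 13)) = 22566 + (((0 + 5)*6)*(-32) + √(1 - 13)) = 22566 + ((5*6)*(-32) + √(-12)) = 22566 + (30*(-32) + 2*I*√3) = 22566 + (-960 + 2*I*√3) = 21606 + 2*I*√3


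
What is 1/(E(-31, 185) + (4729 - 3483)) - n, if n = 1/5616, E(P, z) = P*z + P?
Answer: -1267/3173040 ≈ -0.00039930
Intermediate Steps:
E(P, z) = P + P*z
n = 1/5616 ≈ 0.00017806
1/(E(-31, 185) + (4729 - 3483)) - n = 1/(-31*(1 + 185) + (4729 - 3483)) - 1*1/5616 = 1/(-31*186 + 1246) - 1/5616 = 1/(-5766 + 1246) - 1/5616 = 1/(-4520) - 1/5616 = -1/4520 - 1/5616 = -1267/3173040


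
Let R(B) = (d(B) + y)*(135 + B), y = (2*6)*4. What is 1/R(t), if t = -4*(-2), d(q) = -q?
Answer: 1/5720 ≈ 0.00017483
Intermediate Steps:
y = 48 (y = 12*4 = 48)
t = 8
R(B) = (48 - B)*(135 + B) (R(B) = (-B + 48)*(135 + B) = (48 - B)*(135 + B))
1/R(t) = 1/(6480 - 1*8² - 87*8) = 1/(6480 - 1*64 - 696) = 1/(6480 - 64 - 696) = 1/5720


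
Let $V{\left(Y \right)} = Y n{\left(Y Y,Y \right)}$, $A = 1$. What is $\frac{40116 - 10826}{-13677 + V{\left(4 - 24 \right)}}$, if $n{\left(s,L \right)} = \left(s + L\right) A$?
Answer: $- \frac{29290}{21277} \approx -1.3766$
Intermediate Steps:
$n{\left(s,L \right)} = L + s$ ($n{\left(s,L \right)} = \left(s + L\right) 1 = \left(L + s\right) 1 = L + s$)
$V{\left(Y \right)} = Y \left(Y + Y^{2}\right)$ ($V{\left(Y \right)} = Y \left(Y + Y Y\right) = Y \left(Y + Y^{2}\right)$)
$\frac{40116 - 10826}{-13677 + V{\left(4 - 24 \right)}} = \frac{40116 - 10826}{-13677 + \left(4 - 24\right)^{2} \left(1 + \left(4 - 24\right)\right)} = \frac{29290}{-13677 + \left(-20\right)^{2} \left(1 - 20\right)} = \frac{29290}{-13677 + 400 \left(-19\right)} = \frac{29290}{-13677 - 7600} = \frac{29290}{-21277} = 29290 \left(- \frac{1}{21277}\right) = - \frac{29290}{21277}$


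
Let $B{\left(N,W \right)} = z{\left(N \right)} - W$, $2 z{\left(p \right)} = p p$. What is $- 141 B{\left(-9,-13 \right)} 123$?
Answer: $- \frac{1855701}{2} \approx -9.2785 \cdot 10^{5}$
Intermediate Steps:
$z{\left(p \right)} = \frac{p^{2}}{2}$ ($z{\left(p \right)} = \frac{p p}{2} = \frac{p^{2}}{2}$)
$B{\left(N,W \right)} = \frac{N^{2}}{2} - W$
$- 141 B{\left(-9,-13 \right)} 123 = - 141 \left(\frac{\left(-9\right)^{2}}{2} - -13\right) 123 = - 141 \left(\frac{1}{2} \cdot 81 + 13\right) 123 = - 141 \left(\frac{81}{2} + 13\right) 123 = \left(-141\right) \frac{107}{2} \cdot 123 = \left(- \frac{15087}{2}\right) 123 = - \frac{1855701}{2}$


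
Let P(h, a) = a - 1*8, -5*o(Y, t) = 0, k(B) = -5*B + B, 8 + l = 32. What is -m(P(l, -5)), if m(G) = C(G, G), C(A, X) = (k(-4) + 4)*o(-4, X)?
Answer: 0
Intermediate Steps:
l = 24 (l = -8 + 32 = 24)
k(B) = -4*B
o(Y, t) = 0 (o(Y, t) = -⅕*0 = 0)
P(h, a) = -8 + a (P(h, a) = a - 8 = -8 + a)
C(A, X) = 0 (C(A, X) = (-4*(-4) + 4)*0 = (16 + 4)*0 = 20*0 = 0)
m(G) = 0
-m(P(l, -5)) = -1*0 = 0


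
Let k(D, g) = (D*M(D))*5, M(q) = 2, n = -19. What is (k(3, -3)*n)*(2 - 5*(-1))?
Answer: -3990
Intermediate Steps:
k(D, g) = 10*D (k(D, g) = (D*2)*5 = (2*D)*5 = 10*D)
(k(3, -3)*n)*(2 - 5*(-1)) = ((10*3)*(-19))*(2 - 5*(-1)) = (30*(-19))*(2 + 5) = -570*7 = -3990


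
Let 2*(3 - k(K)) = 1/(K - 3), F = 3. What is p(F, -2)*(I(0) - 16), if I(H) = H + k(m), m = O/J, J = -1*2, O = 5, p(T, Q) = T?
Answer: -426/11 ≈ -38.727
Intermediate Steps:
J = -2
m = -5/2 (m = 5/(-2) = 5*(-½) = -5/2 ≈ -2.5000)
k(K) = 3 - 1/(2*(-3 + K)) (k(K) = 3 - 1/(2*(K - 3)) = 3 - 1/(2*(-3 + K)))
I(H) = 34/11 + H (I(H) = H + (-19 + 6*(-5/2))/(2*(-3 - 5/2)) = H + (-19 - 15)/(2*(-11/2)) = H + (½)*(-2/11)*(-34) = H + 34/11 = 34/11 + H)
p(F, -2)*(I(0) - 16) = 3*((34/11 + 0) - 16) = 3*(34/11 - 16) = 3*(-142/11) = -426/11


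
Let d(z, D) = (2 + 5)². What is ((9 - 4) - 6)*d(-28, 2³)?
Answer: -49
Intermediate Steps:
d(z, D) = 49 (d(z, D) = 7² = 49)
((9 - 4) - 6)*d(-28, 2³) = ((9 - 4) - 6)*49 = (5 - 6)*49 = -1*49 = -49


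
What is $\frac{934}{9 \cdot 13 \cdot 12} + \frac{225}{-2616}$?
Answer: $\frac{177287}{306072} \approx 0.57923$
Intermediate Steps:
$\frac{934}{9 \cdot 13 \cdot 12} + \frac{225}{-2616} = \frac{934}{117 \cdot 12} + 225 \left(- \frac{1}{2616}\right) = \frac{934}{1404} - \frac{75}{872} = 934 \cdot \frac{1}{1404} - \frac{75}{872} = \frac{467}{702} - \frac{75}{872} = \frac{177287}{306072}$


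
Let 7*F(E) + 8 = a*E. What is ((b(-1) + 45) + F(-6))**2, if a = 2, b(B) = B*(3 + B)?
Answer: 78961/49 ≈ 1611.4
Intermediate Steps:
F(E) = -8/7 + 2*E/7 (F(E) = -8/7 + (2*E)/7 = -8/7 + 2*E/7)
((b(-1) + 45) + F(-6))**2 = ((-(3 - 1) + 45) + (-8/7 + (2/7)*(-6)))**2 = ((-1*2 + 45) + (-8/7 - 12/7))**2 = ((-2 + 45) - 20/7)**2 = (43 - 20/7)**2 = (281/7)**2 = 78961/49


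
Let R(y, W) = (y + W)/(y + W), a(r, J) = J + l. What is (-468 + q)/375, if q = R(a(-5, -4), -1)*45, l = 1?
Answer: -141/125 ≈ -1.1280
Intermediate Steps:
a(r, J) = 1 + J (a(r, J) = J + 1 = 1 + J)
R(y, W) = 1 (R(y, W) = (W + y)/(W + y) = 1)
q = 45 (q = 1*45 = 45)
(-468 + q)/375 = (-468 + 45)/375 = -423*1/375 = -141/125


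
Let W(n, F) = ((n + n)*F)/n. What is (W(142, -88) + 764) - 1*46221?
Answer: -45633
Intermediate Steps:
W(n, F) = 2*F (W(n, F) = ((2*n)*F)/n = (2*F*n)/n = 2*F)
(W(142, -88) + 764) - 1*46221 = (2*(-88) + 764) - 1*46221 = (-176 + 764) - 46221 = 588 - 46221 = -45633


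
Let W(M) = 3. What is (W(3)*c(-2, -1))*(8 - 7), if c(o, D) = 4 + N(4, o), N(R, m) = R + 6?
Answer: 42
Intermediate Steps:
N(R, m) = 6 + R
c(o, D) = 14 (c(o, D) = 4 + (6 + 4) = 4 + 10 = 14)
(W(3)*c(-2, -1))*(8 - 7) = (3*14)*(8 - 7) = 42*1 = 42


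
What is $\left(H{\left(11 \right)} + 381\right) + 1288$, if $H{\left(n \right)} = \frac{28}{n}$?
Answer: $\frac{18387}{11} \approx 1671.5$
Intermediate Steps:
$\left(H{\left(11 \right)} + 381\right) + 1288 = \left(\frac{28}{11} + 381\right) + 1288 = \frac{4219}{11} + 1288 = \frac{18387}{11}$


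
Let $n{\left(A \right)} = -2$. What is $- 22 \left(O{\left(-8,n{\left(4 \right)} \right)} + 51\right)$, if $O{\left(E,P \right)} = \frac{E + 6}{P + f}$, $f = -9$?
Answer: $-1126$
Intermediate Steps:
$O{\left(E,P \right)} = \frac{6 + E}{-9 + P}$ ($O{\left(E,P \right)} = \frac{E + 6}{P - 9} = \frac{6 + E}{-9 + P}$)
$- 22 \left(O{\left(-8,n{\left(4 \right)} \right)} + 51\right) = - 22 \left(\frac{6 - 8}{-9 - 2} + 51\right) = - 22 \left(\frac{1}{-11} \left(-2\right) + 51\right) = - 22 \left(\left(- \frac{1}{11}\right) \left(-2\right) + 51\right) = - 22 \left(\frac{2}{11} + 51\right) = \left(-22\right) \frac{563}{11} = -1126$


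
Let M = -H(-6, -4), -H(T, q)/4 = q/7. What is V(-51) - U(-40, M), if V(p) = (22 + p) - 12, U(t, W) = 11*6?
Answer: -107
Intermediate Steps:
H(T, q) = -4*q/7
M = -16/7 (M = -(-4)*(-4)/7 = -1*16/7 = -16/7 ≈ -2.2857)
U(t, W) = 66
V(p) = 10 + p
V(-51) - U(-40, M) = (10 - 51) - 1*66 = -41 - 66 = -107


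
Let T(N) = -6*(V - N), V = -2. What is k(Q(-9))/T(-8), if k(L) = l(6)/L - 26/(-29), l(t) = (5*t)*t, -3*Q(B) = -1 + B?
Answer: -398/261 ≈ -1.5249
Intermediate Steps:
Q(B) = ⅓ - B/3 (Q(B) = -(-1 + B)/3 = ⅓ - B/3)
l(t) = 5*t²
k(L) = 26/29 + 180/L (k(L) = (5*6²)/L - 26/(-29) = (5*36)/L - 26*(-1/29) = 180/L + 26/29 = 26/29 + 180/L)
T(N) = 12 + 6*N (T(N) = -6*(-2 - N) = 12 + 6*N)
k(Q(-9))/T(-8) = (26/29 + 180/(⅓ - ⅓*(-9)))/(12 + 6*(-8)) = (26/29 + 180/(⅓ + 3))/(12 - 48) = (26/29 + 180/(10/3))/(-36) = (26/29 + 180*(3/10))*(-1/36) = (26/29 + 54)*(-1/36) = (1592/29)*(-1/36) = -398/261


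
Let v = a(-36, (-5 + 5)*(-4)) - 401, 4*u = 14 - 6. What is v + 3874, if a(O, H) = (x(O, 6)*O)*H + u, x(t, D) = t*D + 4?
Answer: 3475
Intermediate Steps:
x(t, D) = 4 + D*t (x(t, D) = D*t + 4 = 4 + D*t)
u = 2 (u = (14 - 6)/4 = (¼)*8 = 2)
a(O, H) = 2 + H*O*(4 + 6*O) (a(O, H) = ((4 + 6*O)*O)*H + 2 = (O*(4 + 6*O))*H + 2 = H*O*(4 + 6*O) + 2 = 2 + H*O*(4 + 6*O))
v = -399 (v = (2 + 2*((-5 + 5)*(-4))*(-36)*(2 + 3*(-36))) - 401 = (2 + 2*(0*(-4))*(-36)*(2 - 108)) - 401 = (2 + 2*0*(-36)*(-106)) - 401 = (2 + 0) - 401 = 2 - 401 = -399)
v + 3874 = -399 + 3874 = 3475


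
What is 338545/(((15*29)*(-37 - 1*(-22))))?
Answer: -67709/1305 ≈ -51.884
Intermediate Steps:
338545/(((15*29)*(-37 - 1*(-22)))) = 338545/((435*(-37 + 22))) = 338545/((435*(-15))) = 338545/(-6525) = 338545*(-1/6525) = -67709/1305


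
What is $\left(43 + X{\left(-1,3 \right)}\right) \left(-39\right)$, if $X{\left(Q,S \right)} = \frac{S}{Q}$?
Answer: $-1560$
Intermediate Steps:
$\left(43 + X{\left(-1,3 \right)}\right) \left(-39\right) = \left(43 + \frac{3}{-1}\right) \left(-39\right) = \left(43 + 3 \left(-1\right)\right) \left(-39\right) = \left(43 - 3\right) \left(-39\right) = 40 \left(-39\right) = -1560$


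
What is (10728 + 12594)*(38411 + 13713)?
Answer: 1215635928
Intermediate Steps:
(10728 + 12594)*(38411 + 13713) = 23322*52124 = 1215635928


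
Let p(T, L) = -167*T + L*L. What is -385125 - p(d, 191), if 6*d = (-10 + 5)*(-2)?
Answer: -1263983/3 ≈ -4.2133e+5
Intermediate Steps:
d = 5/3 (d = ((-10 + 5)*(-2))/6 = (-5*(-2))/6 = (⅙)*10 = 5/3 ≈ 1.6667)
p(T, L) = L² - 167*T (p(T, L) = -167*T + L² = L² - 167*T)
-385125 - p(d, 191) = -385125 - (191² - 167*5/3) = -385125 - (36481 - 835/3) = -385125 - 1*108608/3 = -385125 - 108608/3 = -1263983/3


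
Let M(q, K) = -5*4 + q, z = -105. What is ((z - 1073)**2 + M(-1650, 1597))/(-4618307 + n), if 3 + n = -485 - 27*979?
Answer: -99001/331802 ≈ -0.29837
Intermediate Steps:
M(q, K) = -20 + q
n = -26921 (n = -3 + (-485 - 27*979) = -3 + (-485 - 26433) = -3 - 26918 = -26921)
((z - 1073)**2 + M(-1650, 1597))/(-4618307 + n) = ((-105 - 1073)**2 + (-20 - 1650))/(-4618307 - 26921) = ((-1178)**2 - 1670)/(-4645228) = (1387684 - 1670)*(-1/4645228) = 1386014*(-1/4645228) = -99001/331802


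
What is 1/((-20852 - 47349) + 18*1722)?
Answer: -1/37205 ≈ -2.6878e-5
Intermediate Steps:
1/((-20852 - 47349) + 18*1722) = 1/(-68201 + 30996) = 1/(-37205) = -1/37205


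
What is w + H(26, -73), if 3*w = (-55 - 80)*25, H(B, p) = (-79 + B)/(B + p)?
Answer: -52822/47 ≈ -1123.9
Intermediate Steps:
H(B, p) = (-79 + B)/(B + p)
w = -1125 (w = ((-55 - 80)*25)/3 = (-135*25)/3 = (1/3)*(-3375) = -1125)
w + H(26, -73) = -1125 + (-79 + 26)/(26 - 73) = -1125 - 53/(-47) = -1125 - 1/47*(-53) = -1125 + 53/47 = -52822/47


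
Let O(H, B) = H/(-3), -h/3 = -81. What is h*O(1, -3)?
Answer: -81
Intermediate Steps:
h = 243 (h = -3*(-81) = 243)
O(H, B) = -H/3 (O(H, B) = H*(-⅓) = -H/3)
h*O(1, -3) = 243*(-⅓*1) = 243*(-⅓) = -81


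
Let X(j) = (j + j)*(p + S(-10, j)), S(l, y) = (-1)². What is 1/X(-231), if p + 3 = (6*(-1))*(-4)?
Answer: -1/10164 ≈ -9.8386e-5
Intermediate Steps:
S(l, y) = 1
p = 21 (p = -3 + (6*(-1))*(-4) = -3 - 6*(-4) = -3 + 24 = 21)
X(j) = 44*j (X(j) = (j + j)*(21 + 1) = (2*j)*22 = 44*j)
1/X(-231) = 1/(44*(-231)) = 1/(-10164) = -1/10164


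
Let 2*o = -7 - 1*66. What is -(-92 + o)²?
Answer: -66049/4 ≈ -16512.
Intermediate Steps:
o = -73/2 (o = (-7 - 1*66)/2 = (-7 - 66)/2 = (½)*(-73) = -73/2 ≈ -36.500)
-(-92 + o)² = -(-92 - 73/2)² = -(-257/2)² = -1*66049/4 = -66049/4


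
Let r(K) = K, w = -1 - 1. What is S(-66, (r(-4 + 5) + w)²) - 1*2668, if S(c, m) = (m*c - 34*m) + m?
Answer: -2767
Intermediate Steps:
w = -2
S(c, m) = -33*m + c*m (S(c, m) = (c*m - 34*m) + m = (-34*m + c*m) + m = -33*m + c*m)
S(-66, (r(-4 + 5) + w)²) - 1*2668 = ((-4 + 5) - 2)²*(-33 - 66) - 1*2668 = (1 - 2)²*(-99) - 2668 = (-1)²*(-99) - 2668 = 1*(-99) - 2668 = -99 - 2668 = -2767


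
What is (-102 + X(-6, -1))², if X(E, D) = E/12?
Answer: 42025/4 ≈ 10506.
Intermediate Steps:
X(E, D) = E/12 (X(E, D) = E*(1/12) = E/12)
(-102 + X(-6, -1))² = (-102 + (1/12)*(-6))² = (-102 - ½)² = (-205/2)² = 42025/4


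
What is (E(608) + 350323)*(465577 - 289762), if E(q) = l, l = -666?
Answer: 61474945455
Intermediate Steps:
E(q) = -666
(E(608) + 350323)*(465577 - 289762) = (-666 + 350323)*(465577 - 289762) = 349657*175815 = 61474945455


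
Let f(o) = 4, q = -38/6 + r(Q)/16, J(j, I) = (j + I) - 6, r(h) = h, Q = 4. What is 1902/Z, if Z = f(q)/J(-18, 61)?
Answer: 35187/2 ≈ 17594.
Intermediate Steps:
J(j, I) = -6 + I + j (J(j, I) = (I + j) - 6 = -6 + I + j)
q = -73/12 (q = -38/6 + 4/16 = -38*1/6 + 4*(1/16) = -19/3 + 1/4 = -73/12 ≈ -6.0833)
Z = 4/37 (Z = 4/(-6 + 61 - 18) = 4/37 ≈ 0.10811)
1902/Z = 1902/(4/37) = 1902*(37/4) = 35187/2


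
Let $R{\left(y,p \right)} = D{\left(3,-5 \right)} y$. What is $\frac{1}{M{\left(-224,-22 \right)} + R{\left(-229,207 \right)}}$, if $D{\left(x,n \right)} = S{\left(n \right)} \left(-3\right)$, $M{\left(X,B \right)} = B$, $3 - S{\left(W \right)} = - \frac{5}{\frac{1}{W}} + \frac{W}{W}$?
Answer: $- \frac{1}{15823} \approx -6.3199 \cdot 10^{-5}$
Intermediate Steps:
$S{\left(W \right)} = 2 + 5 W$ ($S{\left(W \right)} = 3 - \left(- \frac{5}{\frac{1}{W}} + \frac{W}{W}\right) = 3 - \left(- 5 W + 1\right) = 3 - \left(1 - 5 W\right) = 3 + \left(-1 + 5 W\right) = 2 + 5 W$)
$D{\left(x,n \right)} = -6 - 15 n$ ($D{\left(x,n \right)} = \left(2 + 5 n\right) \left(-3\right) = -6 - 15 n$)
$R{\left(y,p \right)} = 69 y$ ($R{\left(y,p \right)} = \left(-6 - -75\right) y = \left(-6 + 75\right) y = 69 y$)
$\frac{1}{M{\left(-224,-22 \right)} + R{\left(-229,207 \right)}} = \frac{1}{-22 + 69 \left(-229\right)} = \frac{1}{-22 - 15801} = \frac{1}{-15823} = - \frac{1}{15823}$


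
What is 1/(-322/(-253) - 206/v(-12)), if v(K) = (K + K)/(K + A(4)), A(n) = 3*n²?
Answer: 11/3413 ≈ 0.0032230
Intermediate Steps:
v(K) = 2*K/(48 + K) (v(K) = (K + K)/(K + 3*4²) = (2*K)/(K + 3*16) = (2*K)/(K + 48) = (2*K)/(48 + K) = 2*K/(48 + K))
1/(-322/(-253) - 206/v(-12)) = 1/(-322/(-253) - 206/(2*(-12)/(48 - 12))) = 1/(-322*(-1/253) - 206/(2*(-12)/36)) = 1/(14/11 - 206/(2*(-12)*(1/36))) = 1/(14/11 - 206/(-⅔)) = 1/(14/11 - 206*(-3/2)) = 1/(14/11 + 309) = 1/(3413/11) = 11/3413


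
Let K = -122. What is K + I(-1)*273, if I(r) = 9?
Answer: 2335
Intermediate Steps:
K + I(-1)*273 = -122 + 9*273 = -122 + 2457 = 2335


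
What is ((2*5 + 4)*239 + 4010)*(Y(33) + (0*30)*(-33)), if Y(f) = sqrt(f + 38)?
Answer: 7356*sqrt(71) ≈ 61983.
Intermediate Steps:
Y(f) = sqrt(38 + f)
((2*5 + 4)*239 + 4010)*(Y(33) + (0*30)*(-33)) = ((2*5 + 4)*239 + 4010)*(sqrt(38 + 33) + (0*30)*(-33)) = ((10 + 4)*239 + 4010)*(sqrt(71) + 0*(-33)) = (14*239 + 4010)*(sqrt(71) + 0) = (3346 + 4010)*sqrt(71) = 7356*sqrt(71)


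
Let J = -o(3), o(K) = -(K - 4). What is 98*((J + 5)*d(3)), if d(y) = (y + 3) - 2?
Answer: 1568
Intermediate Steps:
d(y) = 1 + y (d(y) = (3 + y) - 2 = 1 + y)
o(K) = 4 - K (o(K) = -(-4 + K) = 4 - K)
J = -1 (J = -(4 - 1*3) = -(4 - 3) = -1*1 = -1)
98*((J + 5)*d(3)) = 98*((-1 + 5)*(1 + 3)) = 98*(4*4) = 98*16 = 1568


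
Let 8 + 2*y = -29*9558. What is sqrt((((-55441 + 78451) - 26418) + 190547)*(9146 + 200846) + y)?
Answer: sqrt(39297554293) ≈ 1.9824e+5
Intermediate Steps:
y = -138595 (y = -4 + (-29*9558)/2 = -4 + (1/2)*(-277182) = -4 - 138591 = -138595)
sqrt((((-55441 + 78451) - 26418) + 190547)*(9146 + 200846) + y) = sqrt((((-55441 + 78451) - 26418) + 190547)*(9146 + 200846) - 138595) = sqrt(((23010 - 26418) + 190547)*209992 - 138595) = sqrt((-3408 + 190547)*209992 - 138595) = sqrt(187139*209992 - 138595) = sqrt(39297692888 - 138595) = sqrt(39297554293)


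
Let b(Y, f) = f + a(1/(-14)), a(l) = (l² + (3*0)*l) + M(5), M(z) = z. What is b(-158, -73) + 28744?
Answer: 5620497/196 ≈ 28676.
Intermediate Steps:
a(l) = 5 + l² (a(l) = (l² + (3*0)*l) + 5 = (l² + 0*l) + 5 = (l² + 0) + 5 = l² + 5 = 5 + l²)
b(Y, f) = 981/196 + f (b(Y, f) = f + (5 + (1/(-14))²) = f + (5 + (-1/14)²) = f + (5 + 1/196) = f + 981/196 = 981/196 + f)
b(-158, -73) + 28744 = (981/196 - 73) + 28744 = -13327/196 + 28744 = 5620497/196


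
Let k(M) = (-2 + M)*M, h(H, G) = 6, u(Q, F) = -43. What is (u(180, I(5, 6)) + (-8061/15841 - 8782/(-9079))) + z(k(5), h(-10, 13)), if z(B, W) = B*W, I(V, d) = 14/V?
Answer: 139295724/2935111 ≈ 47.458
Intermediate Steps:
k(M) = M*(-2 + M)
(u(180, I(5, 6)) + (-8061/15841 - 8782/(-9079))) + z(k(5), h(-10, 13)) = (-43 + (-8061/15841 - 8782/(-9079))) + (5*(-2 + 5))*6 = (-43 + (-8061*1/15841 - 8782*(-1/9079))) + (5*3)*6 = (-43 + (-8061/15841 + 8782/9079)) + 15*6 = (-43 + 1345507/2935111) + 90 = -124864266/2935111 + 90 = 139295724/2935111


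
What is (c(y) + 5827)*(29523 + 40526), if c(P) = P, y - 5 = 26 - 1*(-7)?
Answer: 410837385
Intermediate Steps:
y = 38 (y = 5 + (26 - 1*(-7)) = 5 + (26 + 7) = 5 + 33 = 38)
(c(y) + 5827)*(29523 + 40526) = (38 + 5827)*(29523 + 40526) = 5865*70049 = 410837385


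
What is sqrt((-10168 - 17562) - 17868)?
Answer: I*sqrt(45598) ≈ 213.54*I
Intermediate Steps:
sqrt((-10168 - 17562) - 17868) = sqrt(-27730 - 17868) = sqrt(-45598) = I*sqrt(45598)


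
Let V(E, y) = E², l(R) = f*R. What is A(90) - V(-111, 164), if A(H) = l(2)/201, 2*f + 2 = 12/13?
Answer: -32194787/2613 ≈ -12321.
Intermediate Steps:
f = -7/13 (f = -1 + (12/13)/2 = -1 + (12*(1/13))/2 = -1 + (½)*(12/13) = -1 + 6/13 = -7/13 ≈ -0.53846)
l(R) = -7*R/13
A(H) = -14/2613 (A(H) = -7/13*2/201 = -14/13*1/201 = -14/2613)
A(90) - V(-111, 164) = -14/2613 - 1*(-111)² = -14/2613 - 1*12321 = -14/2613 - 12321 = -32194787/2613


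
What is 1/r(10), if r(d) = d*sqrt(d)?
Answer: sqrt(10)/100 ≈ 0.031623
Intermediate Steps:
r(d) = d**(3/2)
1/r(10) = 1/(10**(3/2)) = 1/(10*sqrt(10)) = sqrt(10)/100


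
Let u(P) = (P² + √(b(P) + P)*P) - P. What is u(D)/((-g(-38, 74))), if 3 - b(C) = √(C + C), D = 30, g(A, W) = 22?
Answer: -435/11 - 15*√(33 - 2*√15)/11 ≈ -46.398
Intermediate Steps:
b(C) = 3 - √2*√C (b(C) = 3 - √(C + C) = 3 - √(2*C) = 3 - √2*√C)
u(P) = P² - P + P*√(3 + P - √2*√P) (u(P) = (P² + √((3 - √2*√P) + P)*P) - P = (P² + √(3 + P - √2*√P)*P) - P = (P² + P*√(3 + P - √2*√P)) - P = P² - P + P*√(3 + P - √2*√P))
u(D)/((-g(-38, 74))) = (30*(-1 + 30 + √(3 + 30 - √2*√30)))/((-1*22)) = (30*(-1 + 30 + √(3 + 30 - 2*√15)))/(-22) = (30*(-1 + 30 + √(33 - 2*√15)))*(-1/22) = (30*(29 + √(33 - 2*√15)))*(-1/22) = (870 + 30*√(33 - 2*√15))*(-1/22) = -435/11 - 15*√(33 - 2*√15)/11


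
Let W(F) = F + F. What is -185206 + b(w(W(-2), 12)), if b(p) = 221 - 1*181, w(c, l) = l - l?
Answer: -185166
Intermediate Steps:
W(F) = 2*F
w(c, l) = 0
b(p) = 40 (b(p) = 221 - 181 = 40)
-185206 + b(w(W(-2), 12)) = -185206 + 40 = -185166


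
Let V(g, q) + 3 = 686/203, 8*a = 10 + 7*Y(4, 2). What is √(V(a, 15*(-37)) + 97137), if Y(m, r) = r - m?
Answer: 2*√20423134/29 ≈ 311.67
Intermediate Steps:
a = -½ (a = (10 + 7*(2 - 1*4))/8 = (10 + 7*(2 - 4))/8 = (10 + 7*(-2))/8 = (10 - 14)/8 = (⅛)*(-4) = -½ ≈ -0.50000)
V(g, q) = 11/29 (V(g, q) = -3 + 686/203 = -3 + 686*(1/203) = -3 + 98/29 = 11/29)
√(V(a, 15*(-37)) + 97137) = √(11/29 + 97137) = √(2816984/29) = 2*√20423134/29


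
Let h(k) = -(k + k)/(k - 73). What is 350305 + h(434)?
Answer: 126459237/361 ≈ 3.5030e+5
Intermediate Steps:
h(k) = -2*k/(-73 + k)
350305 + h(434) = 350305 - 2*434/(-73 + 434) = 350305 - 2*434/361 = 350305 - 2*434*1/361 = 350305 - 868/361 = 126459237/361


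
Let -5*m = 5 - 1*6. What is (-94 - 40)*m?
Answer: -134/5 ≈ -26.800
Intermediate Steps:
m = ⅕ (m = -(5 - 1*6)/5 = -(5 - 6)/5 = -⅕*(-1) = ⅕ ≈ 0.20000)
(-94 - 40)*m = (-94 - 40)*(⅕) = -134*⅕ = -134/5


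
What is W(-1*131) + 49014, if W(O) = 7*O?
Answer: 48097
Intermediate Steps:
W(-1*131) + 49014 = 7*(-1*131) + 49014 = 7*(-131) + 49014 = -917 + 49014 = 48097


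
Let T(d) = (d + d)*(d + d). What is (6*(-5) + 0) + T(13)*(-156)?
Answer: -105486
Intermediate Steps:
T(d) = 4*d**2 (T(d) = (2*d)*(2*d) = 4*d**2)
(6*(-5) + 0) + T(13)*(-156) = (6*(-5) + 0) + (4*13**2)*(-156) = (-30 + 0) + (4*169)*(-156) = -30 + 676*(-156) = -30 - 105456 = -105486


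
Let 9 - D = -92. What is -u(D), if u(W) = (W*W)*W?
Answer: -1030301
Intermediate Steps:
D = 101 (D = 9 - 1*(-92) = 9 + 92 = 101)
u(W) = W**3 (u(W) = W**2*W = W**3)
-u(D) = -1*101**3 = -1*1030301 = -1030301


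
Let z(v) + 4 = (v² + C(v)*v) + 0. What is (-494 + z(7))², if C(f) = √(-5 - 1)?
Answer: 201307 - 6286*I*√6 ≈ 2.0131e+5 - 15398.0*I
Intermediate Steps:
C(f) = I*√6 (C(f) = √(-6) = I*√6)
z(v) = -4 + v² + I*v*√6 (z(v) = -4 + ((v² + (I*√6)*v) + 0) = -4 + ((v² + I*v*√6) + 0) = -4 + (v² + I*v*√6) = -4 + v² + I*v*√6)
(-494 + z(7))² = (-494 + (-4 + 7² + I*7*√6))² = (-494 + (-4 + 49 + 7*I*√6))² = (-494 + (45 + 7*I*√6))² = (-449 + 7*I*√6)²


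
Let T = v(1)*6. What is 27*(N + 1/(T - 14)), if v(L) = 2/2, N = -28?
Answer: -6075/8 ≈ -759.38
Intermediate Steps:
v(L) = 1 (v(L) = 2*(½) = 1)
T = 6 (T = 1*6 = 6)
27*(N + 1/(T - 14)) = 27*(-28 + 1/(6 - 14)) = 27*(-28 + 1/(-8)) = 27*(-28 - ⅛) = 27*(-225/8) = -6075/8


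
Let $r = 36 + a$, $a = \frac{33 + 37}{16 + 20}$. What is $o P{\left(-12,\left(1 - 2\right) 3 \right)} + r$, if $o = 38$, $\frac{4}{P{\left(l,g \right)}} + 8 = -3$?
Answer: $\frac{4777}{198} \approx 24.126$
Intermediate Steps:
$P{\left(l,g \right)} = - \frac{4}{11}$ ($P{\left(l,g \right)} = \frac{4}{-8 - 3} = \frac{4}{-11} = 4 \left(- \frac{1}{11}\right) = - \frac{4}{11}$)
$a = \frac{35}{18}$ ($a = \frac{70}{36} = 70 \cdot \frac{1}{36} = \frac{35}{18} \approx 1.9444$)
$r = \frac{683}{18}$ ($r = 36 + \frac{35}{18} = \frac{683}{18} \approx 37.944$)
$o P{\left(-12,\left(1 - 2\right) 3 \right)} + r = 38 \left(- \frac{4}{11}\right) + \frac{683}{18} = - \frac{152}{11} + \frac{683}{18} = \frac{4777}{198}$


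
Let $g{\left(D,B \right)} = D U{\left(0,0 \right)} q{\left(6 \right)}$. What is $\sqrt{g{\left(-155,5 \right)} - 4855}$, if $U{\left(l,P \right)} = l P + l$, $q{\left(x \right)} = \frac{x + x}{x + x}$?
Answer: $i \sqrt{4855} \approx 69.678 i$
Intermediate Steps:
$q{\left(x \right)} = 1$ ($q{\left(x \right)} = \frac{2 x}{2 x} = 2 x \frac{1}{2 x} = 1$)
$U{\left(l,P \right)} = l + P l$ ($U{\left(l,P \right)} = P l + l = l + P l$)
$g{\left(D,B \right)} = 0$ ($g{\left(D,B \right)} = D 0 \left(1 + 0\right) 1 = D 0 \cdot 1 \cdot 1 = D 0 \cdot 1 = 0 \cdot 1 = 0$)
$\sqrt{g{\left(-155,5 \right)} - 4855} = \sqrt{0 - 4855} = \sqrt{-4855} = i \sqrt{4855}$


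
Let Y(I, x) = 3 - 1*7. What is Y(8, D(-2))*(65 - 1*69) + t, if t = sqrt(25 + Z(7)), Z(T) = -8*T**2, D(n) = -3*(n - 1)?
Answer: 16 + I*sqrt(367) ≈ 16.0 + 19.157*I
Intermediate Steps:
D(n) = 3 - 3*n (D(n) = -3*(-1 + n) = 3 - 3*n)
Y(I, x) = -4 (Y(I, x) = 3 - 7 = -4)
t = I*sqrt(367) (t = sqrt(25 - 8*7**2) = sqrt(25 - 8*49) = sqrt(25 - 392) = sqrt(-367) = I*sqrt(367) ≈ 19.157*I)
Y(8, D(-2))*(65 - 1*69) + t = -4*(65 - 1*69) + I*sqrt(367) = -4*(65 - 69) + I*sqrt(367) = -4*(-4) + I*sqrt(367) = 16 + I*sqrt(367)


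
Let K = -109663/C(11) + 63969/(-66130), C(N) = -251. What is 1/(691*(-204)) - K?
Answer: -30000282235961/68817919980 ≈ -435.94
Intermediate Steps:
K = 7235957971/16598630 (K = -109663/(-251) + 63969/(-66130) = -109663*(-1/251) + 63969*(-1/66130) = 109663/251 - 63969/66130 = 7235957971/16598630 ≈ 435.94)
1/(691*(-204)) - K = 1/(691*(-204)) - 1*7235957971/16598630 = 1/(-140964) - 7235957971/16598630 = -1/140964 - 7235957971/16598630 = -30000282235961/68817919980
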